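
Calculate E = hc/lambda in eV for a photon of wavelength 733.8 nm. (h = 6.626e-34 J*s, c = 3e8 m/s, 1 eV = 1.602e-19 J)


E = hc/lambda = 6.626e-34 * 3e8 / 7.338e-07 = 2.709e-19 J = 1.691 eV

1.691 eV


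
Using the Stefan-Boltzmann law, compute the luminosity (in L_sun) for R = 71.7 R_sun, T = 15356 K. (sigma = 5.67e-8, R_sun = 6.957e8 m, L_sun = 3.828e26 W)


R = 71.7 * 6.957e8 m = 4.988169e+10 m. L = 4*pi*R^2*sigma*T^4 = 4*pi*(4.988169e+10)^2 * 5.67e-8 * 15356^4 = 9.85797369e+31 W. L/L_sun = 9.85797369e+31 / 3.828e26 = 257522.8237

257522.8237 L_sun


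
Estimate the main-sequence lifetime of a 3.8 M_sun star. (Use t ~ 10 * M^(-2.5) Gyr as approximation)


t = 10 * M^(-2.5) = 10 * 3.8^(-2.5) = 0.3553

0.3553 Gyr


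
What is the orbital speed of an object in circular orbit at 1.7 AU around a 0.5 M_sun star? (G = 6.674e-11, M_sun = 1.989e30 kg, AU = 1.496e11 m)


v = sqrt(GM/r) = sqrt(6.674e-11 * 9.945e+29 / 2.543e+11) = 16154.9358

16154.9358 m/s


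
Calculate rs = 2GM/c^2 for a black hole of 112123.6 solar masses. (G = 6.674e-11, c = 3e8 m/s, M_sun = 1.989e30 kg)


M = 112123.6 * 1.989e30 kg = 2.230138404e+35 kg. rs = 2GM/c^2 = 2 * 6.674e-11 * 2.230138404e+35 / (3e8)^2 = 3.308e+08

3.308e+08 m


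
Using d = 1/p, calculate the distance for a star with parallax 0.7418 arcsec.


d = 1/p = 1/0.7418 = 1.3481

1.3481 pc


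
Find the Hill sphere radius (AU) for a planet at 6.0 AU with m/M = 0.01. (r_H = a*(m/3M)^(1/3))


r_H = a * (m/3M)^(1/3) = 6.0 * (0.01/3)^(1/3) = 0.8963

0.8963 AU


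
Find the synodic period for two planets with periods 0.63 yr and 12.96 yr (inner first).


1/P_syn = |1/P1 - 1/P2| = |1/0.63 - 1/12.96| => P_syn = 0.6622

0.6622 years


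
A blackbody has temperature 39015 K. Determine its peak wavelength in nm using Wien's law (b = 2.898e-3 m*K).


lam_max = b / T = 2.898e-3 / 39015 = 7.428e-08 m = 74.2791 nm

74.2791 nm


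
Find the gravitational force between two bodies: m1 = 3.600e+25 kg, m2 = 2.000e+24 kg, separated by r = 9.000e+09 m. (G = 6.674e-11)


F = G*m1*m2/r^2 = 6.674e-11 * 3.600e+25 * 2.000e+24 / (9.000e+09)^2 = 6.674e-11 * 7.200e+49 / 8.100e+19 = 5.932e+19

5.932e+19 N


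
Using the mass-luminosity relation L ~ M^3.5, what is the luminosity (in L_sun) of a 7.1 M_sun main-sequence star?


L/L_sun = (M/M_sun)^3.5 = 7.1^3.5 = 953.6834

953.6834 L_sun


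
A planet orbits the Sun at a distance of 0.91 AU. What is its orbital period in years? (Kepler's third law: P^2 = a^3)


P = a^(3/2) = 0.91^1.5 = 0.8681

0.8681 years


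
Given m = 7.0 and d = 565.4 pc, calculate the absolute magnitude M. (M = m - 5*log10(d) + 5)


M = m - 5*log10(d) + 5 = 7.0 - 5*log10(565.4) + 5 = -1.7618

-1.7618


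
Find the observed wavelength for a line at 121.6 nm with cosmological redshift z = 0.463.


lam_obs = lam_emit * (1 + z) = 121.6 * (1 + 0.463) = 177.9008

177.9008 nm


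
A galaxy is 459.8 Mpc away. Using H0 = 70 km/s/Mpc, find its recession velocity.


v = H0 * d = 70 * 459.8 = 32186.0

32186.0 km/s


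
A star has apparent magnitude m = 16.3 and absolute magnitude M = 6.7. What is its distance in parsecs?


d = 10^((m - M + 5)/5) = 10^((16.3 - 6.7 + 5)/5) = 831.7638

831.7638 pc


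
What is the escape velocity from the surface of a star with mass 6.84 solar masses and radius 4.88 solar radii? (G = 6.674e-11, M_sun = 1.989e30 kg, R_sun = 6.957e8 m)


M = 6.84 * 1.989e30 kg = 1.360476e+31 kg; R = 4.88 * 6.957e8 m = 3.395016e+09 m. v_esc = sqrt(2GM/R) = sqrt(2 * 6.674e-11 * 1.360476e+31 / 3.395016e+09) = 731362.3994

731362.3994 m/s


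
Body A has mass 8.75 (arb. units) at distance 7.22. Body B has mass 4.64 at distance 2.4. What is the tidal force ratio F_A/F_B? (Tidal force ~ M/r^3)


Ratio = (M1/r1^3) / (M2/r2^3) = (8.75/7.22^3) / (4.64/2.4^3) = 0.0693

0.0693


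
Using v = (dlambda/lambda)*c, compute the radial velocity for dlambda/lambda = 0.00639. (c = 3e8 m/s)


v = (dlambda/lambda) * c = 0.00639 * 3e8 = 1.917e+06

1.917e+06 m/s


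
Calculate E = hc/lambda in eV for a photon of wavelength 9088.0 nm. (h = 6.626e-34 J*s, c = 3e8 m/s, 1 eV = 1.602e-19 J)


E = hc/lambda = 6.626e-34 * 3e8 / 9.088e-06 = 2.187e-20 J = 0.1365 eV

0.1365 eV


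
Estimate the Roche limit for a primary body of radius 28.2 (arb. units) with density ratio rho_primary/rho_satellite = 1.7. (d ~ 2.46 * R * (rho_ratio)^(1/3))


d_Roche = 2.46 * 28.2 * 1.7^(1/3) = 82.7943

82.7943


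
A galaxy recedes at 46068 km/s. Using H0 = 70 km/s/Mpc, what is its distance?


d = v / H0 = 46068 / 70 = 658.1143

658.1143 Mpc


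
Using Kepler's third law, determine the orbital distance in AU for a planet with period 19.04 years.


a = P^(2/3) = 19.04^(2/3) = 7.1304

7.1304 AU


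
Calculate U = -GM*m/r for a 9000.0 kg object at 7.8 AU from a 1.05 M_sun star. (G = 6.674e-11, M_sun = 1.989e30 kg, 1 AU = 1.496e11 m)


M = 1.05 * 1.989e30 kg = 2.08845e+30 kg; r = 7.8 AU * 1.496e11 m/AU = 1.16688e+12 m. U = -GM*m/r = -(6.674e-11 * 2.08845e+30 * 9000.0) / 1.16688e+12 = -1.075e+12

-1.075e+12 J


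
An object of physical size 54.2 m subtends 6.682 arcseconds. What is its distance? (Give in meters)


D = size / theta_rad, theta_rad = 6.682 * pi/(180*3600) = 3.240e-05, D = 1.673e+06

1.673e+06 m


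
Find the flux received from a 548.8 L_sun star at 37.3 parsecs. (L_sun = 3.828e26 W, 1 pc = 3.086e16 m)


F = L / (4*pi*d^2) = 2.101e+29 / (4*pi*(1.151e+18)^2) = 1.262e-08

1.262e-08 W/m^2


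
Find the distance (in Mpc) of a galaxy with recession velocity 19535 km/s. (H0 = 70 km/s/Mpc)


d = v / H0 = 19535 / 70 = 279.0714

279.0714 Mpc


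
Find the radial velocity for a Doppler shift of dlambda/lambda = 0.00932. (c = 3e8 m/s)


v = (dlambda/lambda) * c = 0.00932 * 3e8 = 2.796e+06

2.796e+06 m/s


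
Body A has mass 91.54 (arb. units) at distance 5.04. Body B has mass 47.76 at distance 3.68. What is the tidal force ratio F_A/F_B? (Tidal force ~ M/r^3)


Ratio = (M1/r1^3) / (M2/r2^3) = (91.54/5.04^3) / (47.76/3.68^3) = 0.7461

0.7461


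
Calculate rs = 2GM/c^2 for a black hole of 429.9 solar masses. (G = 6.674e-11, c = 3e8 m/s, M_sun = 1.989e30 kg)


M = 429.9 * 1.989e30 kg = 8.550711e+32 kg. rs = 2GM/c^2 = 2 * 6.674e-11 * 8.550711e+32 / (3e8)^2 = 1.268e+06

1.268e+06 m


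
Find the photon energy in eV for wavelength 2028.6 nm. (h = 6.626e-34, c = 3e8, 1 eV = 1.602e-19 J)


E = hc/lambda = 6.626e-34 * 3e8 / 2.029e-06 = 9.799e-20 J = 0.6117 eV

0.6117 eV


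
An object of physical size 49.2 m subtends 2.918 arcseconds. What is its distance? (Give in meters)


D = size / theta_rad, theta_rad = 2.918 * pi/(180*3600) = 1.415e-05, D = 3.478e+06

3.478e+06 m


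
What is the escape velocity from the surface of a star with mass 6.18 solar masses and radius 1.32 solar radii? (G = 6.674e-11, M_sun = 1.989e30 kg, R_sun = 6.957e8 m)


M = 6.18 * 1.989e30 kg = 1.229202e+31 kg; R = 1.32 * 6.957e8 m = 9.18324e+08 m. v_esc = sqrt(2GM/R) = sqrt(2 * 6.674e-11 * 1.229202e+31 / 9.18324e+08) = 1.337e+06

1.337e+06 m/s


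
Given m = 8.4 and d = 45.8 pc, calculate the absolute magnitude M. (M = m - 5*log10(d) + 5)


M = m - 5*log10(d) + 5 = 8.4 - 5*log10(45.8) + 5 = 5.0957

5.0957


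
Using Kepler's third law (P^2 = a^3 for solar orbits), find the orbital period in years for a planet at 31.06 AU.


P = a^(3/2) = 31.06^1.5 = 173.102

173.102 years


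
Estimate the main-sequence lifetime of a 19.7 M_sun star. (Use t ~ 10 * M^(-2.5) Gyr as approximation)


t = 10 * M^(-2.5) = 10 * 19.7^(-2.5) = 0.0058

0.0058 Gyr


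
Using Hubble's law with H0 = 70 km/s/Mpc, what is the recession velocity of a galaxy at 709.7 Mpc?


v = H0 * d = 70 * 709.7 = 49679.0

49679.0 km/s


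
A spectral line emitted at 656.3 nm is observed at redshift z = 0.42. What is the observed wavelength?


lam_obs = lam_emit * (1 + z) = 656.3 * (1 + 0.42) = 931.946

931.946 nm


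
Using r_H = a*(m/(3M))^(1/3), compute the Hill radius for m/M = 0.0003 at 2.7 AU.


r_H = a * (m/3M)^(1/3) = 2.7 * (0.0003/3)^(1/3) = 0.1253

0.1253 AU


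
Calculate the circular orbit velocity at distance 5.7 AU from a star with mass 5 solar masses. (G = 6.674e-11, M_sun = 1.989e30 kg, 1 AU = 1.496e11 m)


v = sqrt(GM/r) = sqrt(6.674e-11 * 9.945e+30 / 8.527e+11) = 27899.2334

27899.2334 m/s


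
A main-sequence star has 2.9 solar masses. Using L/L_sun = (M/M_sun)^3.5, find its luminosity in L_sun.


L/L_sun = (M/M_sun)^3.5 = 2.9^3.5 = 41.533

41.533 L_sun


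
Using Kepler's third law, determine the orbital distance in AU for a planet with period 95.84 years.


a = P^(2/3) = 95.84^(2/3) = 20.9426

20.9426 AU


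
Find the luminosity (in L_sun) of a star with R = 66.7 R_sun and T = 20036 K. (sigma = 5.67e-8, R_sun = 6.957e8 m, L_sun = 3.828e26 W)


R = 66.7 * 6.957e8 m = 4.640319e+10 m. L = 4*pi*R^2*sigma*T^4 = 4*pi*(4.640319e+10)^2 * 5.67e-8 * 20036^4 = 2.472479444e+32 W. L/L_sun = 2.472479444e+32 / 3.828e26 = 645893.2716

645893.2716 L_sun


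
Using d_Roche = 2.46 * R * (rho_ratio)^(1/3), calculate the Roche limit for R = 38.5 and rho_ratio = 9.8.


d_Roche = 2.46 * 38.5 * 9.8^(1/3) = 202.677

202.677


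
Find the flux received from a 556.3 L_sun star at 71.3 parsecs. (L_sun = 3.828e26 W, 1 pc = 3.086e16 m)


F = L / (4*pi*d^2) = 2.130e+29 / (4*pi*(2.200e+18)^2) = 3.500e-09

3.500e-09 W/m^2


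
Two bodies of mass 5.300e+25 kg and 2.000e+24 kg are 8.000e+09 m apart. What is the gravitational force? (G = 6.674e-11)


F = G*m1*m2/r^2 = 6.674e-11 * 5.300e+25 * 2.000e+24 / (8.000e+09)^2 = 6.674e-11 * 1.060e+50 / 6.400e+19 = 1.105e+20

1.105e+20 N


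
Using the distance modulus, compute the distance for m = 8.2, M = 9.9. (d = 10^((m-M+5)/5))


d = 10^((m - M + 5)/5) = 10^((8.2 - 9.9 + 5)/5) = 4.5709

4.5709 pc


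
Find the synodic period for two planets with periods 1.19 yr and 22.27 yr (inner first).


1/P_syn = |1/P1 - 1/P2| = |1/1.19 - 1/22.27| => P_syn = 1.2572

1.2572 years


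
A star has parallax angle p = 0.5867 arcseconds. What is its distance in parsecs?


d = 1/p = 1/0.5867 = 1.7044

1.7044 pc


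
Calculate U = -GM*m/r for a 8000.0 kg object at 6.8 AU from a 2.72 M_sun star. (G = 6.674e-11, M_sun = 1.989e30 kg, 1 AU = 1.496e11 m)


M = 2.72 * 1.989e30 kg = 5.41008e+30 kg; r = 6.8 AU * 1.496e11 m/AU = 1.01728e+12 m. U = -GM*m/r = -(6.674e-11 * 5.41008e+30 * 8000.0) / 1.01728e+12 = -2.839e+12

-2.839e+12 J


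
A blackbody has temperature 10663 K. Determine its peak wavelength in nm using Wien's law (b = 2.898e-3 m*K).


lam_max = b / T = 2.898e-3 / 10663 = 2.718e-07 m = 271.7809 nm

271.7809 nm


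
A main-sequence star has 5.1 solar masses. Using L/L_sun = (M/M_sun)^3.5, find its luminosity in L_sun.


L/L_sun = (M/M_sun)^3.5 = 5.1^3.5 = 299.5681

299.5681 L_sun


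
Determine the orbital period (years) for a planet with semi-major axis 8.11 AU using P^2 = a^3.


P = a^(3/2) = 8.11^1.5 = 23.0957

23.0957 years


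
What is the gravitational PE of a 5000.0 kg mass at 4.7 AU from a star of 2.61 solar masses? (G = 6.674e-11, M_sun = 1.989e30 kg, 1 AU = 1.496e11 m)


M = 2.61 * 1.989e30 kg = 5.19129e+30 kg; r = 4.7 AU * 1.496e11 m/AU = 7.0312e+11 m. U = -GM*m/r = -(6.674e-11 * 5.19129e+30 * 5000.0) / 7.0312e+11 = -2.464e+12

-2.464e+12 J


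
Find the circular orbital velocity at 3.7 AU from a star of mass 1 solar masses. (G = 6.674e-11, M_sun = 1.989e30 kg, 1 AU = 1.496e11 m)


v = sqrt(GM/r) = sqrt(6.674e-11 * 1.989e+30 / 5.535e+11) = 15486.1633

15486.1633 m/s


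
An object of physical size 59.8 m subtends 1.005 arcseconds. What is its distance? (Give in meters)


D = size / theta_rad, theta_rad = 1.005 * pi/(180*3600) = 4.872e-06, D = 1.227e+07

1.227e+07 m


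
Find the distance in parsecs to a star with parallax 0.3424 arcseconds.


d = 1/p = 1/0.3424 = 2.9206

2.9206 pc


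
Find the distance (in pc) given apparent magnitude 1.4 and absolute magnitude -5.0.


d = 10^((m - M + 5)/5) = 10^((1.4 - -5.0 + 5)/5) = 190.5461

190.5461 pc


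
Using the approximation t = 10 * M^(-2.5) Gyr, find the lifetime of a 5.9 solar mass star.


t = 10 * M^(-2.5) = 10 * 5.9^(-2.5) = 0.1183

0.1183 Gyr


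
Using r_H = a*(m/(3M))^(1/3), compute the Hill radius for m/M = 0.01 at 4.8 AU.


r_H = a * (m/3M)^(1/3) = 4.8 * (0.01/3)^(1/3) = 0.717

0.717 AU


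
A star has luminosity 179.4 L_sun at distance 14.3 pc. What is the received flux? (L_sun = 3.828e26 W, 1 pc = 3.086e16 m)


F = L / (4*pi*d^2) = 6.867e+28 / (4*pi*(4.413e+17)^2) = 2.806e-08

2.806e-08 W/m^2


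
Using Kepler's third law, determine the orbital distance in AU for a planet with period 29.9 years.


a = P^(2/3) = 29.9^(2/3) = 9.6334

9.6334 AU


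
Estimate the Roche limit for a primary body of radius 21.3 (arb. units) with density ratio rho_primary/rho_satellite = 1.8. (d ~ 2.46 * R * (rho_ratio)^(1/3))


d_Roche = 2.46 * 21.3 * 1.8^(1/3) = 63.739

63.739


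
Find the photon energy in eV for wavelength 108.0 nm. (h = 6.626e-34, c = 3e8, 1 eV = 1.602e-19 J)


E = hc/lambda = 6.626e-34 * 3e8 / 1.080e-07 = 1.841e-18 J = 11.4891 eV

11.4891 eV


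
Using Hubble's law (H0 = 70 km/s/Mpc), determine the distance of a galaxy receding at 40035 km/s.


d = v / H0 = 40035 / 70 = 571.9286

571.9286 Mpc


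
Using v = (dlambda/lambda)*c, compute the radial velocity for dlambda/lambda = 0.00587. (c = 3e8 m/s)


v = (dlambda/lambda) * c = 0.00587 * 3e8 = 1.761e+06

1.761e+06 m/s


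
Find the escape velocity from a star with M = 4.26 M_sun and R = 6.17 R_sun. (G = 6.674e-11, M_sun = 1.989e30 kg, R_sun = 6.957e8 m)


M = 4.26 * 1.989e30 kg = 8.47314e+30 kg; R = 6.17 * 6.957e8 m = 4.292469e+09 m. v_esc = sqrt(2GM/R) = sqrt(2 * 6.674e-11 * 8.47314e+30 / 4.292469e+09) = 513306.4322

513306.4322 m/s


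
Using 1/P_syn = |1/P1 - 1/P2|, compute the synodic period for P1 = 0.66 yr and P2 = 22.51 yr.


1/P_syn = |1/P1 - 1/P2| = |1/0.66 - 1/22.51| => P_syn = 0.6799

0.6799 years


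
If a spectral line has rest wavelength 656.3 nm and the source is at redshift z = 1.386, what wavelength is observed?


lam_obs = lam_emit * (1 + z) = 656.3 * (1 + 1.386) = 1565.9318

1565.9318 nm


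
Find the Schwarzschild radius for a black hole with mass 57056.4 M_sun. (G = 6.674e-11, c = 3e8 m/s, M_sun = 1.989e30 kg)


M = 57056.4 * 1.989e30 kg = 1.134851796e+35 kg. rs = 2GM/c^2 = 2 * 6.674e-11 * 1.134851796e+35 / (3e8)^2 = 1.683e+08

1.683e+08 m


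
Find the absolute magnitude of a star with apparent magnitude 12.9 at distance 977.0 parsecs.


M = m - 5*log10(d) + 5 = 12.9 - 5*log10(977.0) + 5 = 2.9505

2.9505


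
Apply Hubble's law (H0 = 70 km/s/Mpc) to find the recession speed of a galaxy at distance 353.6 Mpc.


v = H0 * d = 70 * 353.6 = 24752.0

24752.0 km/s


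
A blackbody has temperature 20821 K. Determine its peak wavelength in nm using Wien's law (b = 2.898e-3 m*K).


lam_max = b / T = 2.898e-3 / 20821 = 1.392e-07 m = 139.1864 nm

139.1864 nm


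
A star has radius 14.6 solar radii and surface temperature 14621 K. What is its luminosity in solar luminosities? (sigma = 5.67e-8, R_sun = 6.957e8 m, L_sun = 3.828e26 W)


R = 14.6 * 6.957e8 m = 1.015722e+10 m. L = 4*pi*R^2*sigma*T^4 = 4*pi*(1.015722e+10)^2 * 5.67e-8 * 14621^4 = 3.359316705e+30 W. L/L_sun = 3.359316705e+30 / 3.828e26 = 8775.6445

8775.6445 L_sun


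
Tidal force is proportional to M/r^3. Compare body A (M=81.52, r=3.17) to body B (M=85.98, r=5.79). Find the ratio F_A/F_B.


Ratio = (M1/r1^3) / (M2/r2^3) = (81.52/3.17^3) / (85.98/5.79^3) = 5.7773

5.7773


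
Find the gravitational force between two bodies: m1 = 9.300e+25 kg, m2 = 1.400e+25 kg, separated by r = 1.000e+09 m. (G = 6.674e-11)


F = G*m1*m2/r^2 = 6.674e-11 * 9.300e+25 * 1.400e+25 / (1.000e+09)^2 = 6.674e-11 * 1.302e+51 / 1.000e+18 = 8.690e+22

8.690e+22 N


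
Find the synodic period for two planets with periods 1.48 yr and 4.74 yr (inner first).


1/P_syn = |1/P1 - 1/P2| = |1/1.48 - 1/4.74| => P_syn = 2.1519

2.1519 years


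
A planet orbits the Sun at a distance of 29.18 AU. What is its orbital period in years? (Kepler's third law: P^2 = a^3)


P = a^(3/2) = 29.18^1.5 = 157.626

157.626 years


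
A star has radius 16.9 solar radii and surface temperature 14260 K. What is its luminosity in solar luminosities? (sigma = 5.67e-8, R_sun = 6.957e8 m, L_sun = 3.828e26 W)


R = 16.9 * 6.957e8 m = 1.175733e+10 m. L = 4*pi*R^2*sigma*T^4 = 4*pi*(1.175733e+10)^2 * 5.67e-8 * 14260^4 = 4.072756457e+30 W. L/L_sun = 4.072756457e+30 / 3.828e26 = 10639.3847

10639.3847 L_sun


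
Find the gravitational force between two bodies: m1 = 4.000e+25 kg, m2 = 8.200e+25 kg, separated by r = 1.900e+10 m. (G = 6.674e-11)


F = G*m1*m2/r^2 = 6.674e-11 * 4.000e+25 * 8.200e+25 / (1.900e+10)^2 = 6.674e-11 * 3.280e+51 / 3.610e+20 = 6.064e+20

6.064e+20 N


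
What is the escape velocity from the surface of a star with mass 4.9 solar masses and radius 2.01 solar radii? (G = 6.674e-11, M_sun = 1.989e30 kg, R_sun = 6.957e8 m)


M = 4.9 * 1.989e30 kg = 9.7461e+30 kg; R = 2.01 * 6.957e8 m = 1.398357e+09 m. v_esc = sqrt(2GM/R) = sqrt(2 * 6.674e-11 * 9.7461e+30 / 1.398357e+09) = 964527.2461

964527.2461 m/s


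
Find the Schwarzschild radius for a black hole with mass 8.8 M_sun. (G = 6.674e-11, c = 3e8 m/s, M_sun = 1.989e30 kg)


M = 8.8 * 1.989e30 kg = 1.75032e+31 kg. rs = 2GM/c^2 = 2 * 6.674e-11 * 1.75032e+31 / (3e8)^2 = 25959.1904

25959.1904 m


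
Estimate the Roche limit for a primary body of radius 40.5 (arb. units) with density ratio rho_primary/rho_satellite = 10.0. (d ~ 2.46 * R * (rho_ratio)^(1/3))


d_Roche = 2.46 * 40.5 * 10.0^(1/3) = 214.6463

214.6463


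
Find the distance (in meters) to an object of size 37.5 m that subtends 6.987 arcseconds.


D = size / theta_rad, theta_rad = 6.987 * pi/(180*3600) = 3.387e-05, D = 1.107e+06

1.107e+06 m


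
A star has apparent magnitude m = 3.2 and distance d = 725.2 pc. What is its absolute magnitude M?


M = m - 5*log10(d) + 5 = 3.2 - 5*log10(725.2) + 5 = -6.1023

-6.1023


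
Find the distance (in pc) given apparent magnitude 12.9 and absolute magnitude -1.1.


d = 10^((m - M + 5)/5) = 10^((12.9 - -1.1 + 5)/5) = 6309.5734

6309.5734 pc


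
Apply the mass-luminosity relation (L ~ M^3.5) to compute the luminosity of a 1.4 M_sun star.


L/L_sun = (M/M_sun)^3.5 = 1.4^3.5 = 3.2467

3.2467 L_sun


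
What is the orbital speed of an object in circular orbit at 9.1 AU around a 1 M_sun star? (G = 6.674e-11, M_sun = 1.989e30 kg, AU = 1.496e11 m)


v = sqrt(GM/r) = sqrt(6.674e-11 * 1.989e+30 / 1.361e+12) = 9874.702

9874.702 m/s


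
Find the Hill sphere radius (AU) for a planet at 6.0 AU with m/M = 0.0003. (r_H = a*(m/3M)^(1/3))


r_H = a * (m/3M)^(1/3) = 6.0 * (0.0003/3)^(1/3) = 0.2785

0.2785 AU


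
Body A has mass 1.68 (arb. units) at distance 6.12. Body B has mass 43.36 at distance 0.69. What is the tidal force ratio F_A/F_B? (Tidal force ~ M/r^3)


Ratio = (M1/r1^3) / (M2/r2^3) = (1.68/6.12^3) / (43.36/0.69^3) = 5.553e-05

5.553e-05


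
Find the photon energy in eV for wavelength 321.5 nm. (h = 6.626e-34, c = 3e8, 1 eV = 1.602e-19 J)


E = hc/lambda = 6.626e-34 * 3e8 / 3.215e-07 = 6.183e-19 J = 3.8595 eV

3.8595 eV


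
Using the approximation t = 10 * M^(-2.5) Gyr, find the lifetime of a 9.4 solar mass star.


t = 10 * M^(-2.5) = 10 * 9.4^(-2.5) = 0.0369

0.0369 Gyr


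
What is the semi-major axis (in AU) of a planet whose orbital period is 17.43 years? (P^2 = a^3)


a = P^(2/3) = 17.43^(2/3) = 6.7225

6.7225 AU


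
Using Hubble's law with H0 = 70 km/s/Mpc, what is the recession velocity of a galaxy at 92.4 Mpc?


v = H0 * d = 70 * 92.4 = 6468.0

6468.0 km/s


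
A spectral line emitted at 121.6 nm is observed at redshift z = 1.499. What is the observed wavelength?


lam_obs = lam_emit * (1 + z) = 121.6 * (1 + 1.499) = 303.8784

303.8784 nm


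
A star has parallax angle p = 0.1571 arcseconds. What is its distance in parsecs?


d = 1/p = 1/0.1571 = 6.3654

6.3654 pc


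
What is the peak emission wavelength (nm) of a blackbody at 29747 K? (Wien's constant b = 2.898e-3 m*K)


lam_max = b / T = 2.898e-3 / 29747 = 9.742e-08 m = 97.4216 nm

97.4216 nm


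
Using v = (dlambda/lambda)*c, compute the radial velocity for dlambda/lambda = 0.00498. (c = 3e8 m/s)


v = (dlambda/lambda) * c = 0.00498 * 3e8 = 1.494e+06

1.494e+06 m/s


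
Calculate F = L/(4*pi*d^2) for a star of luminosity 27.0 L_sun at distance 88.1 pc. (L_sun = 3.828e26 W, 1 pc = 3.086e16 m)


F = L / (4*pi*d^2) = 1.034e+28 / (4*pi*(2.719e+18)^2) = 1.113e-10

1.113e-10 W/m^2


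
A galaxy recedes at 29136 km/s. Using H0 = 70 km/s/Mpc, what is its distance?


d = v / H0 = 29136 / 70 = 416.2286

416.2286 Mpc


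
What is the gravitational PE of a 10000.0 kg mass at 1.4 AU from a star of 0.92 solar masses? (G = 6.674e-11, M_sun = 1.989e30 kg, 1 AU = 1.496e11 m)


M = 0.92 * 1.989e30 kg = 1.82988e+30 kg; r = 1.4 AU * 1.496e11 m/AU = 2.0944e+11 m. U = -GM*m/r = -(6.674e-11 * 1.82988e+30 * 10000.0) / 2.0944e+11 = -5.831e+12

-5.831e+12 J


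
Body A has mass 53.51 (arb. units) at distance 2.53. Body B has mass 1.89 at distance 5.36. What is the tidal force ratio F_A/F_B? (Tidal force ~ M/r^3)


Ratio = (M1/r1^3) / (M2/r2^3) = (53.51/2.53^3) / (1.89/5.36^3) = 269.2192

269.2192


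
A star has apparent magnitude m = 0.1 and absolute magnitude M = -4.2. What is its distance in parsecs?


d = 10^((m - M + 5)/5) = 10^((0.1 - -4.2 + 5)/5) = 72.4436

72.4436 pc


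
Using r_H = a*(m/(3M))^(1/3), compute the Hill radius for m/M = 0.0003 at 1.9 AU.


r_H = a * (m/3M)^(1/3) = 1.9 * (0.0003/3)^(1/3) = 0.0882

0.0882 AU


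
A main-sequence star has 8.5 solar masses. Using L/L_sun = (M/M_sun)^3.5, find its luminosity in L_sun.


L/L_sun = (M/M_sun)^3.5 = 8.5^3.5 = 1790.4667

1790.4667 L_sun


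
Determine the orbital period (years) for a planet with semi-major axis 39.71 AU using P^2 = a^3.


P = a^(3/2) = 39.71^1.5 = 250.236

250.236 years


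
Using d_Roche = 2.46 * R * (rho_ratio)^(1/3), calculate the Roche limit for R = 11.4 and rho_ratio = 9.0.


d_Roche = 2.46 * 11.4 * 9.0^(1/3) = 58.3339

58.3339


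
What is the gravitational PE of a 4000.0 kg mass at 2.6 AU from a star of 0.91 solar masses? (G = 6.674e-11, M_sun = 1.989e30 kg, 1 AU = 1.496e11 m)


M = 0.91 * 1.989e30 kg = 1.80999e+30 kg; r = 2.6 AU * 1.496e11 m/AU = 3.8896e+11 m. U = -GM*m/r = -(6.674e-11 * 1.80999e+30 * 4000.0) / 3.8896e+11 = -1.242e+12

-1.242e+12 J


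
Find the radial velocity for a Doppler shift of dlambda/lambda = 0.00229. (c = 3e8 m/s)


v = (dlambda/lambda) * c = 0.00229 * 3e8 = 687000.0

687000.0 m/s


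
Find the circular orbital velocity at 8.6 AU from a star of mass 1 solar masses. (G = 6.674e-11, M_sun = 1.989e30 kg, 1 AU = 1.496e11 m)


v = sqrt(GM/r) = sqrt(6.674e-11 * 1.989e+30 / 1.287e+12) = 10157.7021

10157.7021 m/s


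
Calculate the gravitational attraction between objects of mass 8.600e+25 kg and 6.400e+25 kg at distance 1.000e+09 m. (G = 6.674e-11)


F = G*m1*m2/r^2 = 6.674e-11 * 8.600e+25 * 6.400e+25 / (1.000e+09)^2 = 6.674e-11 * 5.504e+51 / 1.000e+18 = 3.673e+23

3.673e+23 N


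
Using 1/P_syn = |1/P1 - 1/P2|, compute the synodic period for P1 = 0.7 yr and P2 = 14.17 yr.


1/P_syn = |1/P1 - 1/P2| = |1/0.7 - 1/14.17| => P_syn = 0.7364

0.7364 years


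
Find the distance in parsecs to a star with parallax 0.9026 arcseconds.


d = 1/p = 1/0.9026 = 1.1079

1.1079 pc


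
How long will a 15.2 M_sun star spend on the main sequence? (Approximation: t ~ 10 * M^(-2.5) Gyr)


t = 10 * M^(-2.5) = 10 * 15.2^(-2.5) = 0.0111

0.0111 Gyr


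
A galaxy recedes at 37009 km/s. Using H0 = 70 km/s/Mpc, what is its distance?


d = v / H0 = 37009 / 70 = 528.7

528.7 Mpc


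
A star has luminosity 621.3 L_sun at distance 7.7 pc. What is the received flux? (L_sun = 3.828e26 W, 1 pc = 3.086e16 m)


F = L / (4*pi*d^2) = 2.378e+29 / (4*pi*(2.376e+17)^2) = 3.352e-07

3.352e-07 W/m^2


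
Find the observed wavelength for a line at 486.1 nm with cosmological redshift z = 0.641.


lam_obs = lam_emit * (1 + z) = 486.1 * (1 + 0.641) = 797.6901

797.6901 nm


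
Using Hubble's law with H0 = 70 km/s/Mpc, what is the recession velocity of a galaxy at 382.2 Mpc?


v = H0 * d = 70 * 382.2 = 26754.0

26754.0 km/s


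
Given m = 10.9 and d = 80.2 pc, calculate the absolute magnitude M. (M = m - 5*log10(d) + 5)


M = m - 5*log10(d) + 5 = 10.9 - 5*log10(80.2) + 5 = 6.3791

6.3791


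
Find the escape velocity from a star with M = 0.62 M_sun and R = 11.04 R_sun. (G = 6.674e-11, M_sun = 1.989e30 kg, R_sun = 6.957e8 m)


M = 0.62 * 1.989e30 kg = 1.23318e+30 kg; R = 11.04 * 6.957e8 m = 7.680528e+09 m. v_esc = sqrt(2GM/R) = sqrt(2 * 6.674e-11 * 1.23318e+30 / 7.680528e+09) = 146394.8493

146394.8493 m/s


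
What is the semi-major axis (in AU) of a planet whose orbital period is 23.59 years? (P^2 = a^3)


a = P^(2/3) = 23.59^(2/3) = 8.2253

8.2253 AU


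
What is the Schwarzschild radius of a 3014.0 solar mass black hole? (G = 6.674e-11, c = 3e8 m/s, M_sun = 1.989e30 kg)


M = 3014.0 * 1.989e30 kg = 5.994846e+33 kg. rs = 2GM/c^2 = 2 * 6.674e-11 * 5.994846e+33 / (3e8)^2 = 8.891e+06

8.891e+06 m


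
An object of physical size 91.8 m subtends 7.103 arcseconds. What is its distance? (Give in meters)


D = size / theta_rad, theta_rad = 7.103 * pi/(180*3600) = 3.444e-05, D = 2.666e+06

2.666e+06 m


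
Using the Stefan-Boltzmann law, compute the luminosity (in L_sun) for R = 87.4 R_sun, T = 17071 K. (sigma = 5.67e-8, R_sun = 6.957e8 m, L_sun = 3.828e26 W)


R = 87.4 * 6.957e8 m = 6.080418e+10 m. L = 4*pi*R^2*sigma*T^4 = 4*pi*(6.080418e+10)^2 * 5.67e-8 * 17071^4 = 2.237152781e+32 W. L/L_sun = 2.237152781e+32 / 3.828e26 = 584418.1769

584418.1769 L_sun


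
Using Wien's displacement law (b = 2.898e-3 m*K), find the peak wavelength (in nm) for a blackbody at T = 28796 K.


lam_max = b / T = 2.898e-3 / 28796 = 1.006e-07 m = 100.639 nm

100.639 nm


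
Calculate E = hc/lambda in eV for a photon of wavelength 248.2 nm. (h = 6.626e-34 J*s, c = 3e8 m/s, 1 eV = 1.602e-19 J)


E = hc/lambda = 6.626e-34 * 3e8 / 2.482e-07 = 8.009e-19 J = 4.9993 eV

4.9993 eV


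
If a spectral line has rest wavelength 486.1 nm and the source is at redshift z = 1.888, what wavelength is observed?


lam_obs = lam_emit * (1 + z) = 486.1 * (1 + 1.888) = 1403.8568

1403.8568 nm


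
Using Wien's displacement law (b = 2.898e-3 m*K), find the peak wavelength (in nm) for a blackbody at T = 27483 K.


lam_max = b / T = 2.898e-3 / 27483 = 1.054e-07 m = 105.447 nm

105.447 nm


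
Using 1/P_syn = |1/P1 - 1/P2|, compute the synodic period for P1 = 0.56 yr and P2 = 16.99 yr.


1/P_syn = |1/P1 - 1/P2| = |1/0.56 - 1/16.99| => P_syn = 0.5791

0.5791 years


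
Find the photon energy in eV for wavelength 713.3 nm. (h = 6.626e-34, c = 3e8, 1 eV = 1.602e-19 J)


E = hc/lambda = 6.626e-34 * 3e8 / 7.133e-07 = 2.787e-19 J = 1.7396 eV

1.7396 eV


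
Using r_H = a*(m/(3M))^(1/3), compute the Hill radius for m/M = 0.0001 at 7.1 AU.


r_H = a * (m/3M)^(1/3) = 7.1 * (0.0001/3)^(1/3) = 0.2285

0.2285 AU


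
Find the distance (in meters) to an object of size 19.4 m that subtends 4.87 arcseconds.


D = size / theta_rad, theta_rad = 4.87 * pi/(180*3600) = 2.361e-05, D = 821670.8914

821670.8914 m


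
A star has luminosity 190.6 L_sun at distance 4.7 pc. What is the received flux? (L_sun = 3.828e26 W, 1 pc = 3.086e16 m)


F = L / (4*pi*d^2) = 7.296e+28 / (4*pi*(1.450e+17)^2) = 2.760e-07

2.760e-07 W/m^2


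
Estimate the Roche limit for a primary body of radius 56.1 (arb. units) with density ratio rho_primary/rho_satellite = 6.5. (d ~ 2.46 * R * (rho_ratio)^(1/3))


d_Roche = 2.46 * 56.1 * 6.5^(1/3) = 257.5545

257.5545


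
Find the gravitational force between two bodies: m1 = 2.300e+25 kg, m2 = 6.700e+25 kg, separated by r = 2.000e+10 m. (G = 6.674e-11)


F = G*m1*m2/r^2 = 6.674e-11 * 2.300e+25 * 6.700e+25 / (2.000e+10)^2 = 6.674e-11 * 1.541e+51 / 4.000e+20 = 2.571e+20

2.571e+20 N


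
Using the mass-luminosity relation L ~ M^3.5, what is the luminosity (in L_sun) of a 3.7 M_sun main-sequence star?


L/L_sun = (M/M_sun)^3.5 = 3.7^3.5 = 97.433

97.433 L_sun


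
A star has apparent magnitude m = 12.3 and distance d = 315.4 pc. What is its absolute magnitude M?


M = m - 5*log10(d) + 5 = 12.3 - 5*log10(315.4) + 5 = 4.8057

4.8057


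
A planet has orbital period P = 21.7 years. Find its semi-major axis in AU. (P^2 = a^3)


a = P^(2/3) = 21.7^(2/3) = 7.7799

7.7799 AU


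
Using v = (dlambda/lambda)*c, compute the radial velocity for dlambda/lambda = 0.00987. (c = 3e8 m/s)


v = (dlambda/lambda) * c = 0.00987 * 3e8 = 2.961e+06

2.961e+06 m/s


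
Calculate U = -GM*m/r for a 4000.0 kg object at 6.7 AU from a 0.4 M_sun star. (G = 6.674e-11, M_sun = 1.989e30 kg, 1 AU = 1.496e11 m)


M = 0.4 * 1.989e30 kg = 7.956e+29 kg; r = 6.7 AU * 1.496e11 m/AU = 1.00232e+12 m. U = -GM*m/r = -(6.674e-11 * 7.956e+29 * 4000.0) / 1.00232e+12 = -2.119e+11

-2.119e+11 J


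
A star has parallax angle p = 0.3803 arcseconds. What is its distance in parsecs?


d = 1/p = 1/0.3803 = 2.6295

2.6295 pc


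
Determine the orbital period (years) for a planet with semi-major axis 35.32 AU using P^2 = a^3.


P = a^(3/2) = 35.32^1.5 = 209.909

209.909 years


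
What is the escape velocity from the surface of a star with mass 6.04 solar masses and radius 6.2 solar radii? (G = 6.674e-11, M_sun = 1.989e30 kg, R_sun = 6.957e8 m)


M = 6.04 * 1.989e30 kg = 1.201356e+31 kg; R = 6.2 * 6.957e8 m = 4.31334e+09 m. v_esc = sqrt(2GM/R) = sqrt(2 * 6.674e-11 * 1.201356e+31 / 4.31334e+09) = 609729.3678

609729.3678 m/s


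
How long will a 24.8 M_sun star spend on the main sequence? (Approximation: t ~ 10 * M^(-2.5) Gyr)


t = 10 * M^(-2.5) = 10 * 24.8^(-2.5) = 0.0033

0.0033 Gyr


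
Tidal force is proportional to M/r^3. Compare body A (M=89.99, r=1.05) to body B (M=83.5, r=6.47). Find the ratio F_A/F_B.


Ratio = (M1/r1^3) / (M2/r2^3) = (89.99/1.05^3) / (83.5/6.47^3) = 252.1464

252.1464


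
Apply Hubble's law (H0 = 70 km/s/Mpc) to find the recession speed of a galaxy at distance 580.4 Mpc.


v = H0 * d = 70 * 580.4 = 40628.0

40628.0 km/s


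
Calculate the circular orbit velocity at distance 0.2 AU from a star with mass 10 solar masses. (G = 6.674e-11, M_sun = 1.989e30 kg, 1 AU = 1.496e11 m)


v = sqrt(GM/r) = sqrt(6.674e-11 * 1.989e+31 / 2.992e+10) = 210634.5931

210634.5931 m/s


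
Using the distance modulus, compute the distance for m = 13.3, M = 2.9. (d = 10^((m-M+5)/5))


d = 10^((m - M + 5)/5) = 10^((13.3 - 2.9 + 5)/5) = 1202.2644

1202.2644 pc


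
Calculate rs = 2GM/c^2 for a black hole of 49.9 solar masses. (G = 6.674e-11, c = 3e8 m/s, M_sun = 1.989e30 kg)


M = 49.9 * 1.989e30 kg = 9.92511e+31 kg. rs = 2GM/c^2 = 2 * 6.674e-11 * 9.92511e+31 / (3e8)^2 = 147200.4092

147200.4092 m


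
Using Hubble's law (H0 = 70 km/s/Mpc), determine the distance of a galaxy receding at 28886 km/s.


d = v / H0 = 28886 / 70 = 412.6571

412.6571 Mpc


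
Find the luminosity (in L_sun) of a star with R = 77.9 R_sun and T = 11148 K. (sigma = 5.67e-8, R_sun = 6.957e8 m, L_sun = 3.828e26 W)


R = 77.9 * 6.957e8 m = 5.419503e+10 m. L = 4*pi*R^2*sigma*T^4 = 4*pi*(5.419503e+10)^2 * 5.67e-8 * 11148^4 = 3.23221086e+31 W. L/L_sun = 3.23221086e+31 / 3.828e26 = 84436.0204

84436.0204 L_sun


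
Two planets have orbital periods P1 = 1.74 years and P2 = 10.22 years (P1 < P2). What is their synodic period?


1/P_syn = |1/P1 - 1/P2| = |1/1.74 - 1/10.22| => P_syn = 2.097

2.097 years


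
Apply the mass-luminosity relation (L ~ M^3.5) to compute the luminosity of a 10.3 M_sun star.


L/L_sun = (M/M_sun)^3.5 = 10.3^3.5 = 3506.9558

3506.9558 L_sun


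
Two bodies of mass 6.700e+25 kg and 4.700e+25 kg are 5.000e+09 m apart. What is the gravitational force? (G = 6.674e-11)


F = G*m1*m2/r^2 = 6.674e-11 * 6.700e+25 * 4.700e+25 / (5.000e+09)^2 = 6.674e-11 * 3.149e+51 / 2.500e+19 = 8.407e+21

8.407e+21 N


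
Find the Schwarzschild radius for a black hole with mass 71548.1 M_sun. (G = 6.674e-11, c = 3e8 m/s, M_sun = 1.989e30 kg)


M = 71548.1 * 1.989e30 kg = 1.423091709e+35 kg. rs = 2GM/c^2 = 2 * 6.674e-11 * 1.423091709e+35 / (3e8)^2 = 2.111e+08

2.111e+08 m


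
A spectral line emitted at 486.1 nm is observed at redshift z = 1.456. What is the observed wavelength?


lam_obs = lam_emit * (1 + z) = 486.1 * (1 + 1.456) = 1193.8616

1193.8616 nm


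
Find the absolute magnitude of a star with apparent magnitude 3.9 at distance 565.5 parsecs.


M = m - 5*log10(d) + 5 = 3.9 - 5*log10(565.5) + 5 = -4.8622

-4.8622


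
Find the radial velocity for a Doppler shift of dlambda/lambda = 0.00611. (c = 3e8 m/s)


v = (dlambda/lambda) * c = 0.00611 * 3e8 = 1.833e+06

1.833e+06 m/s


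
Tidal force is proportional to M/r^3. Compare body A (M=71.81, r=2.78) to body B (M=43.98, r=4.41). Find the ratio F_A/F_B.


Ratio = (M1/r1^3) / (M2/r2^3) = (71.81/2.78^3) / (43.98/4.41^3) = 6.518

6.518


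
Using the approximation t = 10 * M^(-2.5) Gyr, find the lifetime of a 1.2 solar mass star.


t = 10 * M^(-2.5) = 10 * 1.2^(-2.5) = 6.3394

6.3394 Gyr


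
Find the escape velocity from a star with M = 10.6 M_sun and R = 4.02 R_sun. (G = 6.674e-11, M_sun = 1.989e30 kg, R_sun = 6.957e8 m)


M = 10.6 * 1.989e30 kg = 2.10834e+31 kg; R = 4.02 * 6.957e8 m = 2.796714e+09 m. v_esc = sqrt(2GM/R) = sqrt(2 * 6.674e-11 * 2.10834e+31 / 2.796714e+09) = 1.003e+06

1.003e+06 m/s


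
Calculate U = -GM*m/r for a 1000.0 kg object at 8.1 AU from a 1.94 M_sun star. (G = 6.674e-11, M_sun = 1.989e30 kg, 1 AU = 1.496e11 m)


M = 1.94 * 1.989e30 kg = 3.85866e+30 kg; r = 8.1 AU * 1.496e11 m/AU = 1.21176e+12 m. U = -GM*m/r = -(6.674e-11 * 3.85866e+30 * 1000.0) / 1.21176e+12 = -2.125e+11

-2.125e+11 J


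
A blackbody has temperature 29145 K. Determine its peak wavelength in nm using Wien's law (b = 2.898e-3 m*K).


lam_max = b / T = 2.898e-3 / 29145 = 9.943e-08 m = 99.4339 nm

99.4339 nm


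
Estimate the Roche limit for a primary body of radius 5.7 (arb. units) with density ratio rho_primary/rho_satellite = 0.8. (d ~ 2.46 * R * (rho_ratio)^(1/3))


d_Roche = 2.46 * 5.7 * 0.8^(1/3) = 13.0169

13.0169


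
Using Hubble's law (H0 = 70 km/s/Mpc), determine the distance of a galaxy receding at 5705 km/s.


d = v / H0 = 5705 / 70 = 81.5

81.5 Mpc


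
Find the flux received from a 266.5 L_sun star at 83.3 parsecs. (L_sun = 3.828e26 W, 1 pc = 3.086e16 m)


F = L / (4*pi*d^2) = 1.020e+29 / (4*pi*(2.571e+18)^2) = 1.229e-09

1.229e-09 W/m^2


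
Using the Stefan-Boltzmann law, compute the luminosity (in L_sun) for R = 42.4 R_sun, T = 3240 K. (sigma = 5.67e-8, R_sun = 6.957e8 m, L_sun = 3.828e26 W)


R = 42.4 * 6.957e8 m = 2.949768e+10 m. L = 4*pi*R^2*sigma*T^4 = 4*pi*(2.949768e+10)^2 * 5.67e-8 * 3240^4 = 6.832012993e+28 W. L/L_sun = 6.832012993e+28 / 3.828e26 = 178.4747

178.4747 L_sun


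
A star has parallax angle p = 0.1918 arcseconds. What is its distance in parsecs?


d = 1/p = 1/0.1918 = 5.2138

5.2138 pc


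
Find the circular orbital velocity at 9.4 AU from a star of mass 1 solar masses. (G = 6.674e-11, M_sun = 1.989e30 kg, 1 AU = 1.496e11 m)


v = sqrt(GM/r) = sqrt(6.674e-11 * 1.989e+30 / 1.406e+12) = 9715.8493

9715.8493 m/s


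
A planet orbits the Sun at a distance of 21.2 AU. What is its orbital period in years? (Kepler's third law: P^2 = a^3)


P = a^(3/2) = 21.2^1.5 = 97.6121

97.6121 years


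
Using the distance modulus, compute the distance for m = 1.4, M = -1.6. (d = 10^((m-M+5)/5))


d = 10^((m - M + 5)/5) = 10^((1.4 - -1.6 + 5)/5) = 39.8107

39.8107 pc


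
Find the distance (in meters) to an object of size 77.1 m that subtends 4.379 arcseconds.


D = size / theta_rad, theta_rad = 4.379 * pi/(180*3600) = 2.123e-05, D = 3.632e+06

3.632e+06 m


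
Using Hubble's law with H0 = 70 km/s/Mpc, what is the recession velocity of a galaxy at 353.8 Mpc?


v = H0 * d = 70 * 353.8 = 24766.0

24766.0 km/s


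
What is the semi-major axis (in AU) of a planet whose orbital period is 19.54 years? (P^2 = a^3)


a = P^(2/3) = 19.54^(2/3) = 7.2546

7.2546 AU


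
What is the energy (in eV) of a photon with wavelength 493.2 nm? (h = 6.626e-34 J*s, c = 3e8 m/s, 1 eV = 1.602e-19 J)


E = hc/lambda = 6.626e-34 * 3e8 / 4.932e-07 = 4.030e-19 J = 2.5159 eV

2.5159 eV


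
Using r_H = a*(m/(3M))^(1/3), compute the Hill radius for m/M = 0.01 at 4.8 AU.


r_H = a * (m/3M)^(1/3) = 4.8 * (0.01/3)^(1/3) = 0.717

0.717 AU


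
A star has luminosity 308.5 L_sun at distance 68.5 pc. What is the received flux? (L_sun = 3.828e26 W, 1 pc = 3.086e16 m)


F = L / (4*pi*d^2) = 1.181e+29 / (4*pi*(2.114e+18)^2) = 2.103e-09

2.103e-09 W/m^2


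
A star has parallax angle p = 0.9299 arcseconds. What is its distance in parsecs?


d = 1/p = 1/0.9299 = 1.0754

1.0754 pc


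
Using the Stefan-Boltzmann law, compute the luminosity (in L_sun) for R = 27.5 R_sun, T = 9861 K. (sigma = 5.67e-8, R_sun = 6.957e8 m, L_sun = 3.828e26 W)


R = 27.5 * 6.957e8 m = 1.913175e+10 m. L = 4*pi*R^2*sigma*T^4 = 4*pi*(1.913175e+10)^2 * 5.67e-8 * 9861^4 = 2.465960709e+30 W. L/L_sun = 2.465960709e+30 / 3.828e26 = 6441.9036

6441.9036 L_sun


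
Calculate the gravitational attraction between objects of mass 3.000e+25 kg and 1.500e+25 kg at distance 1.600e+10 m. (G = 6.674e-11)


F = G*m1*m2/r^2 = 6.674e-11 * 3.000e+25 * 1.500e+25 / (1.600e+10)^2 = 6.674e-11 * 4.500e+50 / 2.560e+20 = 1.173e+20

1.173e+20 N


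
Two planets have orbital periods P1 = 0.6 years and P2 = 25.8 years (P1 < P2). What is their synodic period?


1/P_syn = |1/P1 - 1/P2| = |1/0.6 - 1/25.8| => P_syn = 0.6143

0.6143 years


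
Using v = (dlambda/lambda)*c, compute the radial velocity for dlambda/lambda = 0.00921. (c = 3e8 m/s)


v = (dlambda/lambda) * c = 0.00921 * 3e8 = 2.763e+06

2.763e+06 m/s


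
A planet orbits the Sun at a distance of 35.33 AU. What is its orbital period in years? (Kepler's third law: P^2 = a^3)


P = a^(3/2) = 35.33^1.5 = 209.9981

209.9981 years


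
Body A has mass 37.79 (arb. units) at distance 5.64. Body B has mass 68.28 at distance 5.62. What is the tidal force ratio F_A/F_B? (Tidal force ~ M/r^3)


Ratio = (M1/r1^3) / (M2/r2^3) = (37.79/5.64^3) / (68.28/5.62^3) = 0.5476

0.5476


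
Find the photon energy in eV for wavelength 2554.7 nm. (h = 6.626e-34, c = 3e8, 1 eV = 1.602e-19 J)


E = hc/lambda = 6.626e-34 * 3e8 / 2.555e-06 = 7.781e-20 J = 0.4857 eV

0.4857 eV


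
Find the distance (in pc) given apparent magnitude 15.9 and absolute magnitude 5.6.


d = 10^((m - M + 5)/5) = 10^((15.9 - 5.6 + 5)/5) = 1148.1536

1148.1536 pc


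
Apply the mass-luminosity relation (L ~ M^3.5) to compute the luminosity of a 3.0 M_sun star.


L/L_sun = (M/M_sun)^3.5 = 3.0^3.5 = 46.7654

46.7654 L_sun


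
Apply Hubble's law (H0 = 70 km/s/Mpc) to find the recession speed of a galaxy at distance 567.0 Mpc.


v = H0 * d = 70 * 567.0 = 39690.0

39690.0 km/s


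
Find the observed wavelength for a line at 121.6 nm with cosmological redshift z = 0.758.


lam_obs = lam_emit * (1 + z) = 121.6 * (1 + 0.758) = 213.7728

213.7728 nm


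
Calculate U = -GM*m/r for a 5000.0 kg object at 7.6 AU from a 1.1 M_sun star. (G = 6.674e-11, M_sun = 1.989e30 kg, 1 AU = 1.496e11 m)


M = 1.1 * 1.989e30 kg = 2.1879e+30 kg; r = 7.6 AU * 1.496e11 m/AU = 1.13696e+12 m. U = -GM*m/r = -(6.674e-11 * 2.1879e+30 * 5000.0) / 1.13696e+12 = -6.422e+11

-6.422e+11 J
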